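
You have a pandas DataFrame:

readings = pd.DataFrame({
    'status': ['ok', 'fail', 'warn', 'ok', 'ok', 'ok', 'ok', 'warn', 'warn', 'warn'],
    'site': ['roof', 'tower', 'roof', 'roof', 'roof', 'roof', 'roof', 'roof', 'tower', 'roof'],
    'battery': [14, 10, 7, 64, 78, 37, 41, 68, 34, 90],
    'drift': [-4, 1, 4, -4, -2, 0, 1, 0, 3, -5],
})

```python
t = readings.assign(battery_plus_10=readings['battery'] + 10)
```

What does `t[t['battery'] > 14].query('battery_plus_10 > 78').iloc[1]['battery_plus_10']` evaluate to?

add column battery_plus_10 = readings['battery'] + 10:
  status   site  battery  drift  battery_plus_10
0     ok   roof       14     -4               24
1   fail  tower       10      1               20
2   warn   roof        7      4               17
3     ok   roof       64     -4               74
4     ok   roof       78     -2               88
5     ok   roof       37      0               47
6     ok   roof       41      1               51
7   warn   roof       68      0               78
8   warn  tower       34      3               44
9   warn   roof       90     -5              100
filter rows where battery > 14:
  status   site  battery  drift  battery_plus_10
3     ok   roof       64     -4               74
4     ok   roof       78     -2               88
5     ok   roof       37      0               47
6     ok   roof       41      1               51
7   warn   roof       68      0               78
8   warn  tower       34      3               44
9   warn   roof       90     -5              100
filter rows where battery_plus_10 > 78:
  status  site  battery  drift  battery_plus_10
4     ok  roof       78     -2               88
9   warn  roof       90     -5              100
Hence 100.

100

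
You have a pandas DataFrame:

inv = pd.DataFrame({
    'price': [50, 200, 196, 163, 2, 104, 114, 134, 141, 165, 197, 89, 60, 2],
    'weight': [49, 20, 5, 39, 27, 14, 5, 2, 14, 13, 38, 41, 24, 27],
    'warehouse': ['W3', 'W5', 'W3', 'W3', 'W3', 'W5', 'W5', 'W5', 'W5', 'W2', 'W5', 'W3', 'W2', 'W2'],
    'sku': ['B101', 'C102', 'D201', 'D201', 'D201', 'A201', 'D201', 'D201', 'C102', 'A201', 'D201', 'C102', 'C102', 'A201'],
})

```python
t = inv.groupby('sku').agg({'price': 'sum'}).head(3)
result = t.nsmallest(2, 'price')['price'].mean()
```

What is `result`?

group by sku, sum of price:
      price
sku        
A201    271
B101     50
C102    490
D201    806
take first 3 rows:
      price
sku        
A201    271
B101     50
C102    490
take 2 rows with smallest price:
      price
sku        
B101     50
A201    271
The mean of column 'price' is 160.5.

160.5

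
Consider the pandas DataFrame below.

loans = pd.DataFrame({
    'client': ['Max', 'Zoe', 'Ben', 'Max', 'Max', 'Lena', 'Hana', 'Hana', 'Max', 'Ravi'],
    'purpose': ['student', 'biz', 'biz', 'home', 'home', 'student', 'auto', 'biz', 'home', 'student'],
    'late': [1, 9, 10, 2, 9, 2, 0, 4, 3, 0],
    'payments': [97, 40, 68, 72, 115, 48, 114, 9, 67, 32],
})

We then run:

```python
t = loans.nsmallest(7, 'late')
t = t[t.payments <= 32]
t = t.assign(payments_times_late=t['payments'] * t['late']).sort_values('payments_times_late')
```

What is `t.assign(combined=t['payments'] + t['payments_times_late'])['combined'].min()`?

take 7 rows with smallest late:
  client  purpose  late  payments
6   Hana     auto     0       114
9   Ravi  student     0        32
0    Max  student     1        97
3    Max     home     2        72
5   Lena  student     2        48
8    Max     home     3        67
7   Hana      biz     4         9
filter rows where payments <= 32:
  client  purpose  late  payments
9   Ravi  student     0        32
7   Hana      biz     4         9
add column payments_times_late = t['payments'] * t['late']:
  client  purpose  late  payments  payments_times_late
9   Ravi  student     0        32                    0
7   Hana      biz     4         9                   36
sort by payments_times_late:
  client  purpose  late  payments  payments_times_late
9   Ravi  student     0        32                    0
7   Hana      biz     4         9                   36
add column combined = t['payments'] + t['payments_times_late']:
  client  purpose  late  payments  payments_times_late  combined
9   Ravi  student     0        32                    0        32
7   Hana      biz     4         9                   36        45

32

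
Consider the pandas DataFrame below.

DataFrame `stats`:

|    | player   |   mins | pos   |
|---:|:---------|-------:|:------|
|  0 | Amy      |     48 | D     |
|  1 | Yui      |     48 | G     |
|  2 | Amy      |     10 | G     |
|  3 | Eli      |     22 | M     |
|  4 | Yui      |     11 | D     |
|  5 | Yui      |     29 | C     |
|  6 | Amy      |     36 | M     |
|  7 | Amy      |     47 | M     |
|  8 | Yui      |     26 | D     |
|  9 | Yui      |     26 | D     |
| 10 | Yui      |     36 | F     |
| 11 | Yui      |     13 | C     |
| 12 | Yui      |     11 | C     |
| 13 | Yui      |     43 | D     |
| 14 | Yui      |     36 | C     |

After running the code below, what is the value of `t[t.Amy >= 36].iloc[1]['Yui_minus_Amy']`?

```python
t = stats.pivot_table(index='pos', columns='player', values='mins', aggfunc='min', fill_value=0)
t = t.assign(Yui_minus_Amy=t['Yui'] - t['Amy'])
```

-36

pivot: rows=pos, cols=player, min(mins):
player  Amy  Eli  Yui
pos                  
C         0    0   11
D        48    0   11
F         0    0   36
G        10    0   48
M        36   22    0
add column Yui_minus_Amy = t['Yui'] - t['Amy']:
player  Amy  Eli  Yui  Yui_minus_Amy
pos                                 
C         0    0   11             11
D        48    0   11            -37
F         0    0   36             36
G        10    0   48             38
M        36   22    0            -36
filter rows where Amy >= 36:
player  Amy  Eli  Yui  Yui_minus_Amy
pos                                 
D        48    0   11            -37
M        36   22    0            -36
Reading off the value at position 1, column 'Yui_minus_Amy', we get -36.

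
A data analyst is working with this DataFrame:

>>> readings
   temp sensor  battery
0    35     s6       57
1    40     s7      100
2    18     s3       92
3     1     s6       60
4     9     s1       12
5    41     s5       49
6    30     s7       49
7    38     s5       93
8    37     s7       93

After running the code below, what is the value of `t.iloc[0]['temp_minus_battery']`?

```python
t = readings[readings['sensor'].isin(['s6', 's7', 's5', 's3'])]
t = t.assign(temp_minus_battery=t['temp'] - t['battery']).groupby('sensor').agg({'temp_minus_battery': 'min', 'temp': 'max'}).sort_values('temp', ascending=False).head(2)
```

filter rows where sensor in ['s6', 's7', 's5', 's3']:
   temp sensor  battery
0    35     s6       57
1    40     s7      100
2    18     s3       92
3     1     s6       60
5    41     s5       49
6    30     s7       49
7    38     s5       93
8    37     s7       93
add column temp_minus_battery = t['temp'] - t['battery']:
   temp sensor  battery  temp_minus_battery
0    35     s6       57                 -22
1    40     s7      100                 -60
2    18     s3       92                 -74
3     1     s6       60                 -59
5    41     s5       49                  -8
6    30     s7       49                 -19
7    38     s5       93                 -55
8    37     s7       93                 -56
group by sensor: min(temp_minus_battery), max(temp):
        temp_minus_battery  temp
sensor                          
s3                     -74    18
s5                     -55    41
s6                     -59    35
s7                     -60    40
sort by temp descending:
        temp_minus_battery  temp
sensor                          
s5                     -55    41
s7                     -60    40
s6                     -59    35
s3                     -74    18
take first 2 rows:
        temp_minus_battery  temp
sensor                          
s5                     -55    41
s7                     -60    40
Then the value at position 0, column 'temp_minus_battery': -55

-55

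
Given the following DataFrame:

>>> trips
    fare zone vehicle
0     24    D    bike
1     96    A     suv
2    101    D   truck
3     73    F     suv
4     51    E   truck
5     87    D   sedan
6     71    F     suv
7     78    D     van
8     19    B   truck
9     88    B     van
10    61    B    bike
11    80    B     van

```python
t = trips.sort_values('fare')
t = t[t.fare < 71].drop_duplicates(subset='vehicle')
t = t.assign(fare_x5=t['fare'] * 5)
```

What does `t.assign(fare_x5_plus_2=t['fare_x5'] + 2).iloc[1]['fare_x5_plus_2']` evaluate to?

122

sort by fare:
    fare zone vehicle
8     19    B   truck
0     24    D    bike
4     51    E   truck
10    61    B    bike
6     71    F     suv
3     73    F     suv
7     78    D     van
11    80    B     van
5     87    D   sedan
9     88    B     van
1     96    A     suv
2    101    D   truck
filter rows where fare < 71:
    fare zone vehicle
8     19    B   truck
0     24    D    bike
4     51    E   truck
10    61    B    bike
drop duplicate vehicle (keep=first):
   fare zone vehicle
8    19    B   truck
0    24    D    bike
add column fare_x5 = t['fare'] * 5:
   fare zone vehicle  fare_x5
8    19    B   truck       95
0    24    D    bike      120
add column fare_x5_plus_2 = t['fare_x5'] + 2:
   fare zone vehicle  fare_x5  fare_x5_plus_2
8    19    B   truck       95              97
0    24    D    bike      120             122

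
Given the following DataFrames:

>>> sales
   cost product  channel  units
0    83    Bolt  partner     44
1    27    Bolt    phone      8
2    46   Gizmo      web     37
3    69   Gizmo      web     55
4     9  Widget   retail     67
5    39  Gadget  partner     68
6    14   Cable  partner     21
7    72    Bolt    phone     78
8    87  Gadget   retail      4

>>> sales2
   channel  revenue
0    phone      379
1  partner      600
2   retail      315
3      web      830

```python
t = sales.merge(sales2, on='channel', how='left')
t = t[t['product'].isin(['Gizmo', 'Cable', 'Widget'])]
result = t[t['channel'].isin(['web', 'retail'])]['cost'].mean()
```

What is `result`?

41.3333333333

merge on 'channel' (how='left') → 9 rows:
   cost product  channel  units  revenue
0    83    Bolt  partner     44      600
1    27    Bolt    phone      8      379
2    46   Gizmo      web     37      830
3    69   Gizmo      web     55      830
4     9  Widget   retail     67      315
5    39  Gadget  partner     68      600
6    14   Cable  partner     21      600
7    72    Bolt    phone     78      379
8    87  Gadget   retail      4      315
filter rows where product in ['Gizmo', 'Cable', 'Widget']:
   cost product  channel  units  revenue
2    46   Gizmo      web     37      830
3    69   Gizmo      web     55      830
4     9  Widget   retail     67      315
6    14   Cable  partner     21      600
filter rows where channel in ['web', 'retail']:
   cost product channel  units  revenue
2    46   Gizmo     web     37      830
3    69   Gizmo     web     55      830
4     9  Widget  retail     67      315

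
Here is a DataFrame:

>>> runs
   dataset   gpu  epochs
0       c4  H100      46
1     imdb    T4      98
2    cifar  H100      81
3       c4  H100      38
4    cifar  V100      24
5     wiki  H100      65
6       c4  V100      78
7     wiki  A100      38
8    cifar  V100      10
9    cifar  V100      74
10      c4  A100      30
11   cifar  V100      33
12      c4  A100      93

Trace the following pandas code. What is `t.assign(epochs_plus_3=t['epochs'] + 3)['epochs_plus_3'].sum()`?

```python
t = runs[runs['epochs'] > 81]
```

filter rows where epochs > 81:
   dataset   gpu  epochs
1     imdb    T4      98
12      c4  A100      93
add column epochs_plus_3 = t['epochs'] + 3:
   dataset   gpu  epochs  epochs_plus_3
1     imdb    T4      98            101
12      c4  A100      93             96
Hence 197.

197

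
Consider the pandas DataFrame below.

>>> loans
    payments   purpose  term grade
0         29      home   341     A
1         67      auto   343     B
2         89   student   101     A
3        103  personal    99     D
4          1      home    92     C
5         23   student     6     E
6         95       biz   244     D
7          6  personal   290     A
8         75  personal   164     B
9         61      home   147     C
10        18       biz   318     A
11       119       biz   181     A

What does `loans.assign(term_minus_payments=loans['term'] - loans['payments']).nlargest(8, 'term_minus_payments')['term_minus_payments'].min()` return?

add column term_minus_payments = loans['term'] - loans['payments']:
    payments   purpose  term grade  term_minus_payments
0         29      home   341     A                  312
1         67      auto   343     B                  276
2         89   student   101     A                   12
3        103  personal    99     D                   -4
4          1      home    92     C                   91
5         23   student     6     E                  -17
6         95       biz   244     D                  149
7          6  personal   290     A                  284
8         75  personal   164     B                   89
9         61      home   147     C                   86
10        18       biz   318     A                  300
11       119       biz   181     A                   62
take 8 rows with largest term_minus_payments:
    payments   purpose  term grade  term_minus_payments
0         29      home   341     A                  312
10        18       biz   318     A                  300
7          6  personal   290     A                  284
1         67      auto   343     B                  276
6         95       biz   244     D                  149
4          1      home    92     C                   91
8         75  personal   164     B                   89
9         61      home   147     C                   86
The min of column 'term_minus_payments' is 86.

86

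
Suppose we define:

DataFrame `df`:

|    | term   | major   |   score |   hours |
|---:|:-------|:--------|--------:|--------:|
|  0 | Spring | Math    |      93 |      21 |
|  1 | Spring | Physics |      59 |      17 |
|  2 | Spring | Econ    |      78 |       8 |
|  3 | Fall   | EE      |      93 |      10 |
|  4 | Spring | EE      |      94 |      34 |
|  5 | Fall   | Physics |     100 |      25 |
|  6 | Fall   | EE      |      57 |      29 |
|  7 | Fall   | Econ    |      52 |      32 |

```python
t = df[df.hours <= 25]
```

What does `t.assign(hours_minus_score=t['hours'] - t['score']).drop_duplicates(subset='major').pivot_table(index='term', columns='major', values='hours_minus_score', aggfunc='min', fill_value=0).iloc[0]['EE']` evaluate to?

-83

filter rows where hours <= 25:
     term    major  score  hours
0  Spring     Math     93     21
1  Spring  Physics     59     17
2  Spring     Econ     78      8
3    Fall       EE     93     10
5    Fall  Physics    100     25
add column hours_minus_score = t['hours'] - t['score']:
     term    major  score  hours  hours_minus_score
0  Spring     Math     93     21                -72
1  Spring  Physics     59     17                -42
2  Spring     Econ     78      8                -70
3    Fall       EE     93     10                -83
5    Fall  Physics    100     25                -75
drop duplicate major (keep=first):
     term    major  score  hours  hours_minus_score
0  Spring     Math     93     21                -72
1  Spring  Physics     59     17                -42
2  Spring     Econ     78      8                -70
3    Fall       EE     93     10                -83
pivot: rows=term, cols=major, min(hours_minus_score):
major   EE  Econ  Math  Physics
term                           
Fall   -83     0     0        0
Spring   0   -70   -72      -42
value at position 0, column 'EE' → -83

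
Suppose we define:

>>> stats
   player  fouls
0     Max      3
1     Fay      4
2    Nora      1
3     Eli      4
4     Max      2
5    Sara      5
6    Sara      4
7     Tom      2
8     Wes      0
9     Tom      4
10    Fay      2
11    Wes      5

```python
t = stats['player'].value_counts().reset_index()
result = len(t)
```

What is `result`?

7

value_counts of player:
player
Max     2
Fay     2
Sara    2
Tom     2
Wes     2
Nora    1
Eli     1
Name: count, dtype: int64
reset_index():
  player  count
0    Max      2
1    Fay      2
2   Sara      2
3    Tom      2
4    Wes      2
5   Nora      1
6    Eli      1
Finally, number of rows = 7.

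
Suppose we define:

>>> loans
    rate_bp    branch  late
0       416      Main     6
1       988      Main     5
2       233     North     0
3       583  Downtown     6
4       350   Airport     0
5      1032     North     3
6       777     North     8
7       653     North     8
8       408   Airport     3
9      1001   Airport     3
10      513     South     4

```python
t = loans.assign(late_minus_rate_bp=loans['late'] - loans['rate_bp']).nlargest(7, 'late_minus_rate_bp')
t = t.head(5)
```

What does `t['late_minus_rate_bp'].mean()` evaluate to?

-381.4

add column late_minus_rate_bp = loans['late'] - loans['rate_bp']:
    rate_bp    branch  late  late_minus_rate_bp
0       416      Main     6                -410
1       988      Main     5                -983
2       233     North     0                -233
3       583  Downtown     6                -577
4       350   Airport     0                -350
5      1032     North     3               -1029
6       777     North     8                -769
7       653     North     8                -645
8       408   Airport     3                -405
9      1001   Airport     3                -998
10      513     South     4                -509
take 7 rows with largest late_minus_rate_bp:
    rate_bp    branch  late  late_minus_rate_bp
2       233     North     0                -233
4       350   Airport     0                -350
8       408   Airport     3                -405
0       416      Main     6                -410
10      513     South     4                -509
3       583  Downtown     6                -577
7       653     North     8                -645
take first 5 rows:
    rate_bp   branch  late  late_minus_rate_bp
2       233    North     0                -233
4       350  Airport     0                -350
8       408  Airport     3                -405
0       416     Main     6                -410
10      513    South     4                -509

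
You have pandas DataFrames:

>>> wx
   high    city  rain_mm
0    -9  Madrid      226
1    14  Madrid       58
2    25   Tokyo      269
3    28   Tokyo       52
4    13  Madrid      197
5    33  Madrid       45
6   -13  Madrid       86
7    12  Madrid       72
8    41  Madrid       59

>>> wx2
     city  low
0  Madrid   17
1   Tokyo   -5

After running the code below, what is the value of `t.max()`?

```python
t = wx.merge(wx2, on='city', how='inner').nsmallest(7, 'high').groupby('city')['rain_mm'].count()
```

merge on 'city' (how='inner') → 9 rows:
   high    city  rain_mm  low
0    -9  Madrid      226   17
1    14  Madrid       58   17
2    25   Tokyo      269   -5
3    28   Tokyo       52   -5
4    13  Madrid      197   17
5    33  Madrid       45   17
6   -13  Madrid       86   17
7    12  Madrid       72   17
8    41  Madrid       59   17
take 7 rows with smallest high:
   high    city  rain_mm  low
6   -13  Madrid       86   17
0    -9  Madrid      226   17
7    12  Madrid       72   17
4    13  Madrid      197   17
1    14  Madrid       58   17
2    25   Tokyo      269   -5
3    28   Tokyo       52   -5
group by city, count of rain_mm:
city
Madrid    5
Tokyo     2
Name: rain_mm, dtype: int64
Then the max of the resulting series: 5

5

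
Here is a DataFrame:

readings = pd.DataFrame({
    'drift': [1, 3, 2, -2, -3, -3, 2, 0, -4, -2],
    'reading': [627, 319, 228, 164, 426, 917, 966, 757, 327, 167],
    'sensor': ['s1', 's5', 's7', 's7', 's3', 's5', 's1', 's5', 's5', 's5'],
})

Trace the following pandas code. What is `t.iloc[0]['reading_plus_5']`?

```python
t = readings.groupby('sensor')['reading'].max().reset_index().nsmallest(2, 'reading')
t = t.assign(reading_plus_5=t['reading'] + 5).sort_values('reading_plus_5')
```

233

group by sensor, max of reading:
sensor
s1    966
s3    426
s5    917
s7    228
Name: reading, dtype: int64
reset_index():
  sensor  reading
0     s1      966
1     s3      426
2     s5      917
3     s7      228
take 2 rows with smallest reading:
  sensor  reading
3     s7      228
1     s3      426
add column reading_plus_5 = t['reading'] + 5:
  sensor  reading  reading_plus_5
3     s7      228             233
1     s3      426             431
sort by reading_plus_5:
  sensor  reading  reading_plus_5
3     s7      228             233
1     s3      426             431
Then the value at position 0, column 'reading_plus_5': 233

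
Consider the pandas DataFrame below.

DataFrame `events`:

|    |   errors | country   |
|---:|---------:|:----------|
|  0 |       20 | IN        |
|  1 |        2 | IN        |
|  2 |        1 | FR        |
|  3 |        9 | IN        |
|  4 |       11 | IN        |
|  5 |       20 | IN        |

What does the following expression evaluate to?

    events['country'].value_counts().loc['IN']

value_counts of country:
country
IN    5
FR    1
Name: count, dtype: int64

5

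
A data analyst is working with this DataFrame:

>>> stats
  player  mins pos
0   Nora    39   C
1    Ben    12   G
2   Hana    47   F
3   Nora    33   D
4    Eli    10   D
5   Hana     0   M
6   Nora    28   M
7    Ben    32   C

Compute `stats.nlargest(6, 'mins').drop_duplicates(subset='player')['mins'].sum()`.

take 6 rows with largest mins:
  player  mins pos
2   Hana    47   F
0   Nora    39   C
3   Nora    33   D
7    Ben    32   C
6   Nora    28   M
1    Ben    12   G
drop duplicate player (keep=first):
  player  mins pos
2   Hana    47   F
0   Nora    39   C
7    Ben    32   C
sum of column 'mins' → 118

118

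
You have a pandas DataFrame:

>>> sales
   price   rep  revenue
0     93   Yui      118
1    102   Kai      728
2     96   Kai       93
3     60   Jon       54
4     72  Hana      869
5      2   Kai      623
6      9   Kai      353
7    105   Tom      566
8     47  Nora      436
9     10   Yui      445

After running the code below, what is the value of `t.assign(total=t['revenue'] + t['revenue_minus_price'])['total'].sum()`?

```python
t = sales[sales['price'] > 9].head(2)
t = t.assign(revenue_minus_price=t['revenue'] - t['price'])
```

filter rows where price > 9:
   price   rep  revenue
0     93   Yui      118
1    102   Kai      728
2     96   Kai       93
3     60   Jon       54
4     72  Hana      869
7    105   Tom      566
8     47  Nora      436
9     10   Yui      445
take first 2 rows:
   price  rep  revenue
0     93  Yui      118
1    102  Kai      728
add column revenue_minus_price = t['revenue'] - t['price']:
   price  rep  revenue  revenue_minus_price
0     93  Yui      118                   25
1    102  Kai      728                  626
add column total = t['revenue'] + t['revenue_minus_price']:
   price  rep  revenue  revenue_minus_price  total
0     93  Yui      118                   25    143
1    102  Kai      728                  626   1354
Reading off the sum of column 'total', we get 1497.

1497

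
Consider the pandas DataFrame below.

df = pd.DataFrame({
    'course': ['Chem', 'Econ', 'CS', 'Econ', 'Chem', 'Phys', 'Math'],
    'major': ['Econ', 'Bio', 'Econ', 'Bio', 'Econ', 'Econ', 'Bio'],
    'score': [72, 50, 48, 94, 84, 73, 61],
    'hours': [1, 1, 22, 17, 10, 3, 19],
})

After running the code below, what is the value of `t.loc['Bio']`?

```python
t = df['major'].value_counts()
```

value_counts of major:
major
Econ    4
Bio     3
Name: count, dtype: int64

3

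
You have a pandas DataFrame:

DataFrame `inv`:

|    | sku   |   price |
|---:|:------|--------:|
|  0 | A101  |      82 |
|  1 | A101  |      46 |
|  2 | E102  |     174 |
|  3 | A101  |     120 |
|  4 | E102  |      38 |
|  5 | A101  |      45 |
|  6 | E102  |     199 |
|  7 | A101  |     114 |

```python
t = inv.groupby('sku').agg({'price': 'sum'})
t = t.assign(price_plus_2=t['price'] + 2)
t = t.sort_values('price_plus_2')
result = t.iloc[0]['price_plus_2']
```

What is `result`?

group by sku, sum of price:
      price
sku        
A101    407
E102    411
add column price_plus_2 = t['price'] + 2:
      price  price_plus_2
sku                      
A101    407           409
E102    411           413
sort by price_plus_2:
      price  price_plus_2
sku                      
A101    407           409
E102    411           413
Reading off the value at position 0, column 'price_plus_2', we get 409.

409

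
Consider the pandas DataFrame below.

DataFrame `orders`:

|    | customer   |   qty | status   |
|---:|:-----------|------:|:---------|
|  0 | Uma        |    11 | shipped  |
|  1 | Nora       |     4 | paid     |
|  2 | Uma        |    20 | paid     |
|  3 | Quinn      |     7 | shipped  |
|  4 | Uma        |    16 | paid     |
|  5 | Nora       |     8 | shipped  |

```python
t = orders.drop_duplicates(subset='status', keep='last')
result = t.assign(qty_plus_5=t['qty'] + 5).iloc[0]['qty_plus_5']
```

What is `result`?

21

drop duplicate status (keep=last):
  customer  qty   status
4      Uma   16     paid
5     Nora    8  shipped
add column qty_plus_5 = t['qty'] + 5:
  customer  qty   status  qty_plus_5
4      Uma   16     paid          21
5     Nora    8  shipped          13
Reading off the value at position 0, column 'qty_plus_5', we get 21.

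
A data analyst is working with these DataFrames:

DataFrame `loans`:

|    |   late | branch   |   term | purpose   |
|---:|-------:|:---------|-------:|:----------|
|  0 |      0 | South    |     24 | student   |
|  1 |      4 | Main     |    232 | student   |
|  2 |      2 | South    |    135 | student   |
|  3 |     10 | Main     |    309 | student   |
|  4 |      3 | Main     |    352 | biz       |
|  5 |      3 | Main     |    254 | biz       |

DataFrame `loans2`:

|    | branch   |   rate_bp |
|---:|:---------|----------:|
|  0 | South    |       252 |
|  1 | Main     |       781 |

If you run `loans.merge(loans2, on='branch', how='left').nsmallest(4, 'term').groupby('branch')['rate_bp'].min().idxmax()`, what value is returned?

Main

merge on 'branch' (how='left') → 6 rows:
   late branch  term  purpose  rate_bp
0     0  South    24  student      252
1     4   Main   232  student      781
2     2  South   135  student      252
3    10   Main   309  student      781
4     3   Main   352      biz      781
5     3   Main   254      biz      781
take 4 rows with smallest term:
   late branch  term  purpose  rate_bp
0     0  South    24  student      252
2     2  South   135  student      252
1     4   Main   232  student      781
5     3   Main   254      biz      781
group by branch, min of rate_bp:
branch
Main     781
South    252
Name: rate_bp, dtype: int64
So idxmax() = Main.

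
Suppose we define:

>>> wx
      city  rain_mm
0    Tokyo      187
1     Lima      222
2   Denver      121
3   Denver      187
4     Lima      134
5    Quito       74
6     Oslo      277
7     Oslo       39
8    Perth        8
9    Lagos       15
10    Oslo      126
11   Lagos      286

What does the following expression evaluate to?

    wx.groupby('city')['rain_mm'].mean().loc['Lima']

group by city, mean of rain_mm:
city
Denver    154.000000
Lagos     150.500000
Lima      178.000000
Oslo      147.333333
Perth       8.000000
Quito      74.000000
Tokyo     187.000000
Name: rain_mm, dtype: float64
The value at index 'Lima' is 178.0.

178.0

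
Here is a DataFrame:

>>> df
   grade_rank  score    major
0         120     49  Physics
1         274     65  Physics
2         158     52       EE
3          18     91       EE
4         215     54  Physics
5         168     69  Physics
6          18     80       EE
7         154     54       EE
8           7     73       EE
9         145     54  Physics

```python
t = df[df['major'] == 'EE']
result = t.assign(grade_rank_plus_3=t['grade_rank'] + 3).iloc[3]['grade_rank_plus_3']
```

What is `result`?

filter rows where major == 'EE':
   grade_rank  score major
2         158     52    EE
3          18     91    EE
6          18     80    EE
7         154     54    EE
8           7     73    EE
add column grade_rank_plus_3 = t['grade_rank'] + 3:
   grade_rank  score major  grade_rank_plus_3
2         158     52    EE                161
3          18     91    EE                 21
6          18     80    EE                 21
7         154     54    EE                157
8           7     73    EE                 10
Hence 157.

157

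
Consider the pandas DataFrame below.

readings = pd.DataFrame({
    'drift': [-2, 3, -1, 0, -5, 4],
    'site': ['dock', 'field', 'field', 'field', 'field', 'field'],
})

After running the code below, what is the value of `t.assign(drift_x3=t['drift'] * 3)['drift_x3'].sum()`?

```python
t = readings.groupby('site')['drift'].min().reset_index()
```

group by site, min of drift:
site
dock    -2
field   -5
Name: drift, dtype: int64
reset_index():
    site  drift
0   dock     -2
1  field     -5
add column drift_x3 = t['drift'] * 3:
    site  drift  drift_x3
0   dock     -2        -6
1  field     -5       -15

-21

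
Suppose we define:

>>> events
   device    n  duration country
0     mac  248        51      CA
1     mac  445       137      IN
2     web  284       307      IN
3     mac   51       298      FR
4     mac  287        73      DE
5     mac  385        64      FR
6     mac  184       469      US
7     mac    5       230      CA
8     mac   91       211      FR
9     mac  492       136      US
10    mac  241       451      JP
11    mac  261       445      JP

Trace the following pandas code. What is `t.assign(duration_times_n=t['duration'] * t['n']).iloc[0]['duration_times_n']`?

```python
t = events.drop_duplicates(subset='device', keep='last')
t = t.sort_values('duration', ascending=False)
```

drop duplicate device (keep=last):
   device    n  duration country
2     web  284       307      IN
11    mac  261       445      JP
sort by duration descending:
   device    n  duration country
11    mac  261       445      JP
2     web  284       307      IN
add column duration_times_n = t['duration'] * t['n']:
   device    n  duration country  duration_times_n
11    mac  261       445      JP            116145
2     web  284       307      IN             87188

116145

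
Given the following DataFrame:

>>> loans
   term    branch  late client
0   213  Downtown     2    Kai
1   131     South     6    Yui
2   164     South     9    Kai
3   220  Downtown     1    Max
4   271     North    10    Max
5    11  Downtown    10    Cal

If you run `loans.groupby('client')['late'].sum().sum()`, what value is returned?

group by client, sum of late:
client
Cal    10
Kai    11
Max    11
Yui     6
Name: late, dtype: int64
Reading off the sum of the resulting series, we get 38.

38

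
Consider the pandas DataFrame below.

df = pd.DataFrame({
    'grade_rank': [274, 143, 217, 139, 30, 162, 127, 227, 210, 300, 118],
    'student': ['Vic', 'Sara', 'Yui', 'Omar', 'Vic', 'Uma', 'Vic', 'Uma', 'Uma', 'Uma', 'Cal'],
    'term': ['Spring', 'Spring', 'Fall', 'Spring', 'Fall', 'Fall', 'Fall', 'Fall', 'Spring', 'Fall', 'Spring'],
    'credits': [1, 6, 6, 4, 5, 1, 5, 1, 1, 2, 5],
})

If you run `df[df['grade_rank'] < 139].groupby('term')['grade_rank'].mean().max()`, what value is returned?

filter rows where grade_rank < 139:
    grade_rank student    term  credits
4           30     Vic    Fall        5
6          127     Vic    Fall        5
10         118     Cal  Spring        5
group by term, mean of grade_rank:
term
Fall       78.5
Spring    118.0
Name: grade_rank, dtype: float64

118.0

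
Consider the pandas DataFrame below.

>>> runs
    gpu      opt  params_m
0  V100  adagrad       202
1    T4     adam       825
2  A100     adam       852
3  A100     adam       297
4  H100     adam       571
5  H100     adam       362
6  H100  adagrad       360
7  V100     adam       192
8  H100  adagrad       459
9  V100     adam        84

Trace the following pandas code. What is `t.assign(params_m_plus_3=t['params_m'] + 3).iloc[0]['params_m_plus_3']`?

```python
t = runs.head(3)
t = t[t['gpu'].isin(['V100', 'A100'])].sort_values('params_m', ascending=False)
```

take first 3 rows:
    gpu      opt  params_m
0  V100  adagrad       202
1    T4     adam       825
2  A100     adam       852
filter rows where gpu in ['V100', 'A100']:
    gpu      opt  params_m
0  V100  adagrad       202
2  A100     adam       852
sort by params_m descending:
    gpu      opt  params_m
2  A100     adam       852
0  V100  adagrad       202
add column params_m_plus_3 = t['params_m'] + 3:
    gpu      opt  params_m  params_m_plus_3
2  A100     adam       852              855
0  V100  adagrad       202              205
The value at position 0, column 'params_m_plus_3' is 855.

855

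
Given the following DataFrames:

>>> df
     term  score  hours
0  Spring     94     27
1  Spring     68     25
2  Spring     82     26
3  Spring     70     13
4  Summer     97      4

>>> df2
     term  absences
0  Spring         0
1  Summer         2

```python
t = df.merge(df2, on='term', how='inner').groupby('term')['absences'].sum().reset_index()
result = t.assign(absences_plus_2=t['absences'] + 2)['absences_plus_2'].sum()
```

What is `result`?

6

merge on 'term' (how='inner') → 5 rows:
     term  score  hours  absences
0  Spring     94     27         0
1  Spring     68     25         0
2  Spring     82     26         0
3  Spring     70     13         0
4  Summer     97      4         2
group by term, sum of absences:
term
Spring    0
Summer    2
Name: absences, dtype: int64
reset_index():
     term  absences
0  Spring         0
1  Summer         2
add column absences_plus_2 = t['absences'] + 2:
     term  absences  absences_plus_2
0  Spring         0                2
1  Summer         2                4
The sum of column 'absences_plus_2' is 6.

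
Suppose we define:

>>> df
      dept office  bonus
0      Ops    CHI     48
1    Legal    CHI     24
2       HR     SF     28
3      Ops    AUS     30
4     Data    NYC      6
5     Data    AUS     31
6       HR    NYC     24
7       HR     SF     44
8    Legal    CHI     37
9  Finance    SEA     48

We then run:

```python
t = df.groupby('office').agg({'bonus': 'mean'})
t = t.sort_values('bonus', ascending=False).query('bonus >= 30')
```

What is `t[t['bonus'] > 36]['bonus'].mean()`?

42.1666666667

group by office, mean of bonus:
            bonus
office           
AUS     30.500000
CHI     36.333333
NYC     15.000000
SEA     48.000000
SF      36.000000
sort by bonus descending:
            bonus
office           
SEA     48.000000
CHI     36.333333
SF      36.000000
AUS     30.500000
NYC     15.000000
filter rows where bonus >= 30:
            bonus
office           
SEA     48.000000
CHI     36.333333
SF      36.000000
AUS     30.500000
filter rows where bonus > 36:
            bonus
office           
SEA     48.000000
CHI     36.333333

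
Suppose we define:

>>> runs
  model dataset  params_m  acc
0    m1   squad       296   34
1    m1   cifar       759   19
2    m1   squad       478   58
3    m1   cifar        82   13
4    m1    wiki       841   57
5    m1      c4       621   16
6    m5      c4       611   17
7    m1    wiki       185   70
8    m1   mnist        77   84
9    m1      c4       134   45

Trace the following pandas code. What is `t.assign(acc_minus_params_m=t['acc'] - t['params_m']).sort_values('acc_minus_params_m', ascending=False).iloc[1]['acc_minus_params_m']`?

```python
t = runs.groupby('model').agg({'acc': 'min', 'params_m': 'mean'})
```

group by model: min(acc), mean(params_m):
       acc    params_m
model                 
m1      13  385.888889
m5      17  611.000000
add column acc_minus_params_m = t['acc'] - t['params_m']:
       acc    params_m  acc_minus_params_m
model                                     
m1      13  385.888889         -372.888889
m5      17  611.000000         -594.000000
sort by acc_minus_params_m descending:
       acc    params_m  acc_minus_params_m
model                                     
m1      13  385.888889         -372.888889
m5      17  611.000000         -594.000000
Taking the value at position 1, column 'acc_minus_params_m' gives -594.0.

-594.0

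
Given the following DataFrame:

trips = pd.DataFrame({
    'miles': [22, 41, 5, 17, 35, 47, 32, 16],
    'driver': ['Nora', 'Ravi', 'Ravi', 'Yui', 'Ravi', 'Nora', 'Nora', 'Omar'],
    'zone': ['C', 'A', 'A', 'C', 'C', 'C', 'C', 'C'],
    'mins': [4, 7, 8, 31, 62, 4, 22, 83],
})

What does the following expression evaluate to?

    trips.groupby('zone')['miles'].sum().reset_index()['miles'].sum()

group by zone, sum of miles:
zone
A     46
C    169
Name: miles, dtype: int64
reset_index():
  zone  miles
0    A     46
1    C    169

215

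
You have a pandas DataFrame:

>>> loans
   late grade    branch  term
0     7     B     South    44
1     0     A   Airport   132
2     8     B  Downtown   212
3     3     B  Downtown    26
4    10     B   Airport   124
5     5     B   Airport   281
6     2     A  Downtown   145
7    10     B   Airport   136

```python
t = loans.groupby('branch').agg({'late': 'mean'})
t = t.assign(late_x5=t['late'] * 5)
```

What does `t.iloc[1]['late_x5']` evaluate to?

group by branch, mean of late:
              late
branch            
Airport   6.250000
Downtown  4.333333
South     7.000000
add column late_x5 = t['late'] * 5:
              late    late_x5
branch                       
Airport   6.250000  31.250000
Downtown  4.333333  21.666667
South     7.000000  35.000000
The value at position 1, column 'late_x5' is 21.6666666667.

21.6666666667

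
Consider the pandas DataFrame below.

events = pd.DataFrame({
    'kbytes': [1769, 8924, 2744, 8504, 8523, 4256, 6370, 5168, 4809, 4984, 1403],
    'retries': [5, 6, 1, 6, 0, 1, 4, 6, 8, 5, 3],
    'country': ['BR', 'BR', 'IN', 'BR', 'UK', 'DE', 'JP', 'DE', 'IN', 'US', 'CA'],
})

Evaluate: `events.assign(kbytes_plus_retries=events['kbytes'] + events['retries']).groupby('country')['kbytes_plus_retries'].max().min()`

1406

add column kbytes_plus_retries = events['kbytes'] + events['retries']:
    kbytes  retries country  kbytes_plus_retries
0     1769        5      BR                 1774
1     8924        6      BR                 8930
2     2744        1      IN                 2745
3     8504        6      BR                 8510
4     8523        0      UK                 8523
5     4256        1      DE                 4257
6     6370        4      JP                 6374
7     5168        6      DE                 5174
8     4809        8      IN                 4817
9     4984        5      US                 4989
10    1403        3      CA                 1406
group by country, max of kbytes_plus_retries:
country
BR    8930
CA    1406
DE    5174
IN    4817
JP    6374
UK    8523
US    4989
Name: kbytes_plus_retries, dtype: int64
Reading off the min of the resulting series, we get 1406.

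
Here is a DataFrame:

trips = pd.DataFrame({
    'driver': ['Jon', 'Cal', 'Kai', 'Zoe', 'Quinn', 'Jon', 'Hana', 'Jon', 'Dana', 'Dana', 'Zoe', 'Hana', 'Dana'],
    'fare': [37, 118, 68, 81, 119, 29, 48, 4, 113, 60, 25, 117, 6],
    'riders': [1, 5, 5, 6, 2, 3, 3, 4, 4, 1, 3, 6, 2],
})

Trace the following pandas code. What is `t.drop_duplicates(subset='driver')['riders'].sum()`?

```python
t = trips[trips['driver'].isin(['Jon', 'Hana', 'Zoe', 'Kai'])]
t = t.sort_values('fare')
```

15

filter rows where driver in ['Jon', 'Hana', 'Zoe', 'Kai']:
   driver  fare  riders
0     Jon    37       1
2     Kai    68       5
3     Zoe    81       6
5     Jon    29       3
6    Hana    48       3
7     Jon     4       4
10    Zoe    25       3
11   Hana   117       6
sort by fare:
   driver  fare  riders
7     Jon     4       4
10    Zoe    25       3
5     Jon    29       3
0     Jon    37       1
6    Hana    48       3
2     Kai    68       5
3     Zoe    81       6
11   Hana   117       6
drop duplicate driver (keep=first):
   driver  fare  riders
7     Jon     4       4
10    Zoe    25       3
6    Hana    48       3
2     Kai    68       5
Taking the sum of column 'riders' gives 15.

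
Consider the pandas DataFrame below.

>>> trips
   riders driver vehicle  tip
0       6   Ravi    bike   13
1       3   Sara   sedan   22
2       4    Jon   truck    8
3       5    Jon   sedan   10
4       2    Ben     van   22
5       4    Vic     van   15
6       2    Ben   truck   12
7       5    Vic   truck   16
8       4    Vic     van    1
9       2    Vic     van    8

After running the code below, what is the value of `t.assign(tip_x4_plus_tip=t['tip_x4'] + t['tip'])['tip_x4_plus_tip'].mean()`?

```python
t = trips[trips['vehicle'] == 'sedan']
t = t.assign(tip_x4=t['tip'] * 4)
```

80.0

filter rows where vehicle == 'sedan':
   riders driver vehicle  tip
1       3   Sara   sedan   22
3       5    Jon   sedan   10
add column tip_x4 = t['tip'] * 4:
   riders driver vehicle  tip  tip_x4
1       3   Sara   sedan   22      88
3       5    Jon   sedan   10      40
add column tip_x4_plus_tip = t['tip_x4'] + t['tip']:
   riders driver vehicle  tip  tip_x4  tip_x4_plus_tip
1       3   Sara   sedan   22      88              110
3       5    Jon   sedan   10      40               50
Hence 80.0.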